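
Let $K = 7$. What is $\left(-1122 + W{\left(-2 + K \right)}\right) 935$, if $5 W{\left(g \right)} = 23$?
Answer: $-1044769$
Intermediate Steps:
$W{\left(g \right)} = \frac{23}{5}$ ($W{\left(g \right)} = \frac{1}{5} \cdot 23 = \frac{23}{5}$)
$\left(-1122 + W{\left(-2 + K \right)}\right) 935 = \left(-1122 + \frac{23}{5}\right) 935 = \left(- \frac{5587}{5}\right) 935 = -1044769$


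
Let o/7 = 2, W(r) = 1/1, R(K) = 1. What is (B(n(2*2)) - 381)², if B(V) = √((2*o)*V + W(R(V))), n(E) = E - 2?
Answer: (381 - √57)² ≈ 1.3947e+5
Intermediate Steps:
W(r) = 1
o = 14 (o = 7*2 = 14)
n(E) = -2 + E
B(V) = √(1 + 28*V) (B(V) = √((2*14)*V + 1) = √(28*V + 1) = √(1 + 28*V))
(B(n(2*2)) - 381)² = (√(1 + 28*(-2 + 2*2)) - 381)² = (√(1 + 28*(-2 + 4)) - 381)² = (√(1 + 28*2) - 381)² = (√(1 + 56) - 381)² = (√57 - 381)² = (-381 + √57)²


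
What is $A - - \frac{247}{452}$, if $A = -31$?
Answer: $- \frac{13765}{452} \approx -30.454$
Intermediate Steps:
$A - - \frac{247}{452} = -31 - - \frac{247}{452} = -31 + \frac{247}{452} = - \frac{13765}{452}$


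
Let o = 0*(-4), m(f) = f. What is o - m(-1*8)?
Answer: 8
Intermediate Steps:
o = 0
o - m(-1*8) = 0 - (-1)*8 = 0 - 1*(-8) = 0 + 8 = 8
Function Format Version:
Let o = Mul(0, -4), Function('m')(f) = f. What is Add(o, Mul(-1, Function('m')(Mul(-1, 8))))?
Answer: 8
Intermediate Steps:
o = 0
Add(o, Mul(-1, Function('m')(Mul(-1, 8)))) = Add(0, Mul(-1, Mul(-1, 8))) = Add(0, Mul(-1, -8)) = Add(0, 8) = 8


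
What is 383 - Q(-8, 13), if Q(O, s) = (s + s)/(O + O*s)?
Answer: 21461/56 ≈ 383.23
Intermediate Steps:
Q(O, s) = 2*s/(O + O*s) (Q(O, s) = (2*s)/(O + O*s) = 2*s/(O + O*s))
383 - Q(-8, 13) = 383 - 2*13/((-8)*(1 + 13)) = 383 - 2*13*(-1)/(8*14) = 383 - 1*(-13/56) = 383 + 13/56 = 21461/56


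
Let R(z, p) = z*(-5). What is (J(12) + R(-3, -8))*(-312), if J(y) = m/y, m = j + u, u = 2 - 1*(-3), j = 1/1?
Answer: -4836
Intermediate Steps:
j = 1
R(z, p) = -5*z
u = 5 (u = 2 + 3 = 5)
m = 6 (m = 1 + 5 = 6)
J(y) = 6/y
(J(12) + R(-3, -8))*(-312) = (6/12 - 5*(-3))*(-312) = (6*(1/12) + 15)*(-312) = (½ + 15)*(-312) = (31/2)*(-312) = -4836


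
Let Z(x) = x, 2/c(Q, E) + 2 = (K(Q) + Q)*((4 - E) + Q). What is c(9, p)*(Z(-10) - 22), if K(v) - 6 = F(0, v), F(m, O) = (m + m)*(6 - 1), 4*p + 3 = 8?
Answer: -256/697 ≈ -0.36729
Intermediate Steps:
p = 5/4 (p = -3/4 + (1/4)*8 = -3/4 + 2 = 5/4 ≈ 1.2500)
F(m, O) = 10*m (F(m, O) = (2*m)*5 = 10*m)
K(v) = 6 (K(v) = 6 + 10*0 = 6 + 0 = 6)
c(Q, E) = 2/(-2 + (6 + Q)*(4 + Q - E)) (c(Q, E) = 2/(-2 + (6 + Q)*((4 - E) + Q)) = 2/(-2 + (6 + Q)*(4 + Q - E)))
c(9, p)*(Z(-10) - 22) = (2/(22 + 9**2 - 6*5/4 + 10*9 - 1*5/4*9))*(-10 - 22) = (2/(22 + 81 - 15/2 + 90 - 45/4))*(-32) = (2/(697/4))*(-32) = (2*(4/697))*(-32) = (8/697)*(-32) = -256/697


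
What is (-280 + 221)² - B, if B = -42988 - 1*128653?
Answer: 175122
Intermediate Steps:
B = -171641 (B = -42988 - 128653 = -171641)
(-280 + 221)² - B = (-280 + 221)² - 1*(-171641) = (-59)² + 171641 = 3481 + 171641 = 175122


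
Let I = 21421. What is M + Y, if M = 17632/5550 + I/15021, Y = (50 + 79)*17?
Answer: 30534430162/13894425 ≈ 2197.6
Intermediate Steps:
Y = 2193 (Y = 129*17 = 2193)
M = 63956137/13894425 (M = 17632/5550 + 21421/15021 = 17632*(1/5550) + 21421*(1/15021) = 8816/2775 + 21421/15021 = 63956137/13894425 ≈ 4.6030)
M + Y = 63956137/13894425 + 2193 = 30534430162/13894425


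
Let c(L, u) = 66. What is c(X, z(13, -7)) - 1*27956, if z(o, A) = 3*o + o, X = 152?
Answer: -27890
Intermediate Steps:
z(o, A) = 4*o
c(X, z(13, -7)) - 1*27956 = 66 - 1*27956 = 66 - 27956 = -27890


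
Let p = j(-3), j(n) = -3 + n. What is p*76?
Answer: -456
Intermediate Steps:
p = -6 (p = -3 - 3 = -6)
p*76 = -6*76 = -456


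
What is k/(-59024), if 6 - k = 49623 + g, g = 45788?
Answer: 95405/59024 ≈ 1.6164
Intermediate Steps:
k = -95405 (k = 6 - (49623 + 45788) = 6 - 1*95411 = 6 - 95411 = -95405)
k/(-59024) = -95405/(-59024) = -95405*(-1/59024) = 95405/59024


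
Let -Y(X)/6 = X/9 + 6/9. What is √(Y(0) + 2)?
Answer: I*√2 ≈ 1.4142*I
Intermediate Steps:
Y(X) = -4 - 2*X/3 (Y(X) = -6*(X/9 + 6/9) = -6*(X*(⅑) + 6*(⅑)) = -6*(X/9 + ⅔) = -6*(⅔ + X/9) = -4 - 2*X/3)
√(Y(0) + 2) = √((-4 - ⅔*0) + 2) = √((-4 + 0) + 2) = √(-4 + 2) = √(-2) = I*√2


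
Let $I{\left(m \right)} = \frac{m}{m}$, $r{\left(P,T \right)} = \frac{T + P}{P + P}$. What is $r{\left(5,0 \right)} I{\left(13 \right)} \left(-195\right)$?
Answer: $- \frac{195}{2} \approx -97.5$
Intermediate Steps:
$r{\left(P,T \right)} = \frac{P + T}{2 P}$
$I{\left(m \right)} = 1$
$r{\left(5,0 \right)} I{\left(13 \right)} \left(-195\right) = \frac{5 + 0}{2 \cdot 5} \cdot 1 \left(-195\right) = \frac{1}{2} \cdot \frac{1}{5} \cdot 5 \cdot 1 \left(-195\right) = \frac{1}{2} \cdot 1 \left(-195\right) = \frac{1}{2} \left(-195\right) = - \frac{195}{2}$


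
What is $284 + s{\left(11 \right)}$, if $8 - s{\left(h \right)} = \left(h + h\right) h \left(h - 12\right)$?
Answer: $534$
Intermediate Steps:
$s{\left(h \right)} = 8 - 2 h^{2} \left(-12 + h\right)$ ($s{\left(h \right)} = 8 - \left(h + h\right) h \left(h - 12\right) = 8 - 2 h h \left(-12 + h\right) = 8 - 2 h^{2} \left(-12 + h\right)$)
$284 + s{\left(11 \right)} = 284 + \left(8 - 2 \cdot 11^{3} + 24 \cdot 11^{2}\right) = 284 + \left(8 - 2662 + 24 \cdot 121\right) = 284 + \left(8 - 2662 + 2904\right) = 284 + 250 = 534$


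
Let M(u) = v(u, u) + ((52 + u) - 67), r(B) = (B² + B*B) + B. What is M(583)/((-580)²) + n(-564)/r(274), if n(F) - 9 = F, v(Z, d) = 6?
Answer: -8363123/4216942200 ≈ -0.0019832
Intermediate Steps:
n(F) = 9 + F
r(B) = B + 2*B² (r(B) = (B² + B²) + B = 2*B² + B = B + 2*B²)
M(u) = -9 + u (M(u) = 6 + ((52 + u) - 67) = 6 + (-15 + u) = -9 + u)
M(583)/((-580)²) + n(-564)/r(274) = (-9 + 583)/((-580)²) + (9 - 564)/((274*(1 + 2*274))) = 574/336400 - 555*1/(274*(1 + 548)) = 574*(1/336400) - 555/(274*549) = 287/168200 - 555/150426 = 287/168200 - 555*1/150426 = 287/168200 - 185/50142 = -8363123/4216942200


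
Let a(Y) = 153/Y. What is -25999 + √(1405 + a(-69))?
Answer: -25999 + 2*√185518/23 ≈ -25962.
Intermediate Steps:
-25999 + √(1405 + a(-69)) = -25999 + √(1405 + 153/(-69)) = -25999 + √(1405 + 153*(-1/69)) = -25999 + √(1405 - 51/23) = -25999 + √(32264/23) = -25999 + 2*√185518/23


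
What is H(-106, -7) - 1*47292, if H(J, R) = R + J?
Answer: -47405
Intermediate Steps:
H(J, R) = J + R
H(-106, -7) - 1*47292 = (-106 - 7) - 1*47292 = -113 - 47292 = -47405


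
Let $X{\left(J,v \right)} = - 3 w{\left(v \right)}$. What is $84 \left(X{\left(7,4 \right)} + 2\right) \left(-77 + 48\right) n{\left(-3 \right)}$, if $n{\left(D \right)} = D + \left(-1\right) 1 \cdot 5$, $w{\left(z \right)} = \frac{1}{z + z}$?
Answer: $31668$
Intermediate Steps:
$w{\left(z \right)} = \frac{1}{2 z}$
$X{\left(J,v \right)} = - \frac{3}{2 v}$ ($X{\left(J,v \right)} = - 3 \frac{1}{2 v} = - \frac{3}{2 v}$)
$n{\left(D \right)} = -5 + D$ ($n{\left(D \right)} = D - 5 = -5 + D$)
$84 \left(X{\left(7,4 \right)} + 2\right) \left(-77 + 48\right) n{\left(-3 \right)} = 84 \left(- \frac{3}{2 \cdot 4} + 2\right) \left(-77 + 48\right) \left(-5 - 3\right) = 84 \left(\left(- \frac{3}{2}\right) \frac{1}{4} + 2\right) \left(-29\right) \left(-8\right) = 84 \left(- \frac{3}{8} + 2\right) \left(-29\right) \left(-8\right) = 84 \cdot \frac{13}{8} \left(-29\right) \left(-8\right) = 84 \left(- \frac{377}{8}\right) \left(-8\right) = \left(- \frac{7917}{2}\right) \left(-8\right) = 31668$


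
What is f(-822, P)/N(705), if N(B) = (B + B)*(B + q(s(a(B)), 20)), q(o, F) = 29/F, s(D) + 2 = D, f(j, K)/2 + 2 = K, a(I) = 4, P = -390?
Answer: -1568/1992189 ≈ -0.00078707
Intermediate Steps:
f(j, K) = -4 + 2*K
s(D) = -2 + D
N(B) = 2*B*(29/20 + B) (N(B) = (B + B)*(B + 29/20) = (2*B)*(B + 29*(1/20)) = (2*B)*(B + 29/20) = (2*B)*(29/20 + B) = 2*B*(29/20 + B))
f(-822, P)/N(705) = (-4 + 2*(-390))/(((⅒)*705*(29 + 20*705))) = (-4 - 780)/(((⅒)*705*(29 + 14100))) = -784/((⅒)*705*14129) = -784/1992189/2 = -784*2/1992189 = -1568/1992189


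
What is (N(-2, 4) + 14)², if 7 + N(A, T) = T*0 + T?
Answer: 121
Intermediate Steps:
N(A, T) = -7 + T (N(A, T) = -7 + (T*0 + T) = -7 + (0 + T) = -7 + T)
(N(-2, 4) + 14)² = ((-7 + 4) + 14)² = (-3 + 14)² = 11² = 121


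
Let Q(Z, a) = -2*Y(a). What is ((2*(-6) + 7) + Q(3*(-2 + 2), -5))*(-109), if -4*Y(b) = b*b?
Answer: -1635/2 ≈ -817.50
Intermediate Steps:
Y(b) = -b²/4 (Y(b) = -b*b/4 = -b²/4)
Q(Z, a) = a²/2 (Q(Z, a) = -(-1)*a²/2 = a²/2)
((2*(-6) + 7) + Q(3*(-2 + 2), -5))*(-109) = ((2*(-6) + 7) + (½)*(-5)²)*(-109) = ((-12 + 7) + (½)*25)*(-109) = (-5 + 25/2)*(-109) = (15/2)*(-109) = -1635/2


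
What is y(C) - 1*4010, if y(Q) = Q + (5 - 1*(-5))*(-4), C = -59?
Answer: -4109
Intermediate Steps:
y(Q) = -40 + Q (y(Q) = Q + (5 + 5)*(-4) = Q + 10*(-4) = Q - 40 = -40 + Q)
y(C) - 1*4010 = (-40 - 59) - 1*4010 = -99 - 4010 = -4109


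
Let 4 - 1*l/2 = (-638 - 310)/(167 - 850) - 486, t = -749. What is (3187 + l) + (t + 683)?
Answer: 2799087/683 ≈ 4098.2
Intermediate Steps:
l = 667444/683 (l = 8 - 2*((-638 - 310)/(167 - 850) - 486) = 8 - 2*(-948/(-683) - 486) = 8 - 2*(-948*(-1/683) - 486) = 8 - 2*(948/683 - 486) = 8 - 2*(-330990/683) = 8 + 661980/683 = 667444/683 ≈ 977.22)
(3187 + l) + (t + 683) = (3187 + 667444/683) + (-749 + 683) = 2844165/683 - 66 = 2799087/683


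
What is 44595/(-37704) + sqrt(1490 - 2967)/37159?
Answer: -14865/12568 + I*sqrt(1477)/37159 ≈ -1.1828 + 0.0010343*I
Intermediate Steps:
44595/(-37704) + sqrt(1490 - 2967)/37159 = 44595*(-1/37704) + sqrt(-1477)*(1/37159) = -14865/12568 + (I*sqrt(1477))*(1/37159) = -14865/12568 + I*sqrt(1477)/37159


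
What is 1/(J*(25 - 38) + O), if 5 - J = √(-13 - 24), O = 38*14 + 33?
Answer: 500/256253 - 13*I*√37/256253 ≈ 0.0019512 - 0.00030859*I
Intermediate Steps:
O = 565 (O = 532 + 33 = 565)
J = 5 - I*√37 (J = 5 - √(-13 - 24) = 5 - √(-37) = 5 - I*√37 ≈ 5.0 - 6.0828*I)
1/(J*(25 - 38) + O) = 1/((5 - I*√37)*(25 - 38) + 565) = 1/((5 - I*√37)*(-13) + 565) = 1/((-65 + 13*I*√37) + 565) = 1/(500 + 13*I*√37)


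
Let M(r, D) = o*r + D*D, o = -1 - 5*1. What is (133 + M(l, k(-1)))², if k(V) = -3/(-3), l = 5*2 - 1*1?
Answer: 6400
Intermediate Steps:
o = -6 (o = -1 - 5 = -6)
l = 9 (l = 10 - 1 = 9)
k(V) = 1 (k(V) = -3*(-⅓) = 1)
M(r, D) = D² - 6*r (M(r, D) = -6*r + D*D = -6*r + D² = D² - 6*r)
(133 + M(l, k(-1)))² = (133 + (1² - 6*9))² = (133 + (1 - 54))² = (133 - 53)² = 80² = 6400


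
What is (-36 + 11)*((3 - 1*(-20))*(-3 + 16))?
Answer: -7475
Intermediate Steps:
(-36 + 11)*((3 - 1*(-20))*(-3 + 16)) = -25*(3 + 20)*13 = -575*13 = -25*299 = -7475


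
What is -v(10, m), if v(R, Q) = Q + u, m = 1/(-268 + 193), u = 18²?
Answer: -24299/75 ≈ -323.99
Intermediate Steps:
u = 324
m = -1/75 (m = 1/(-75) = -1/75 ≈ -0.013333)
v(R, Q) = 324 + Q (v(R, Q) = Q + 324 = 324 + Q)
-v(10, m) = -(324 - 1/75) = -1*24299/75 = -24299/75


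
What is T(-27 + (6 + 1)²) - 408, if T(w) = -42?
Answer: -450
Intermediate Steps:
T(-27 + (6 + 1)²) - 408 = -42 - 408 = -450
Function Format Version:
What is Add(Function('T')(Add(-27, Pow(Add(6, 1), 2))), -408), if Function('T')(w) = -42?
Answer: -450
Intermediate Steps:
Add(Function('T')(Add(-27, Pow(Add(6, 1), 2))), -408) = Add(-42, -408) = -450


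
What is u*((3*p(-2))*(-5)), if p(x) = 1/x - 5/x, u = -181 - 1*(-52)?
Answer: 3870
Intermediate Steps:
u = -129 (u = -181 + 52 = -129)
p(x) = -4/x (p(x) = 1/x - 5/x = -4/x)
u*((3*p(-2))*(-5)) = -129*3*(-4/(-2))*(-5) = -129*3*(-4*(-½))*(-5) = -129*3*2*(-5) = -774*(-5) = -129*(-30) = 3870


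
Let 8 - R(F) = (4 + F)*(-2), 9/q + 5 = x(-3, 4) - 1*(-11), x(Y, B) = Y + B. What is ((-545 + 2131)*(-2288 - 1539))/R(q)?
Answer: -1634129/5 ≈ -3.2683e+5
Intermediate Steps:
x(Y, B) = B + Y
q = 9/7 (q = 9/(-5 + ((4 - 3) - 1*(-11))) = 9/(-5 + (1 + 11)) = 9/(-5 + 12) = 9/7 ≈ 1.2857)
R(F) = 16 + 2*F (R(F) = 8 - (4 + F)*(-2) = 8 - (-8 - 2*F) = 8 + (8 + 2*F) = 16 + 2*F)
((-545 + 2131)*(-2288 - 1539))/R(q) = ((-545 + 2131)*(-2288 - 1539))/(16 + 2*(9/7)) = (1586*(-3827))/(16 + 18/7) = -6069622/130/7 = -6069622*7/130 = -1634129/5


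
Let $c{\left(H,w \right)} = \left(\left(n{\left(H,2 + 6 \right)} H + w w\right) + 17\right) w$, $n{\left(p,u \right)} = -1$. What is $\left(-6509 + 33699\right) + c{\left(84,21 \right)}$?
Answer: $35044$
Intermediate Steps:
$c{\left(H,w \right)} = w \left(17 + w^{2} - H\right)$ ($c{\left(H,w \right)} = \left(\left(- H + w w\right) + 17\right) w = \left(\left(- H + w^{2}\right) + 17\right) w = \left(\left(w^{2} - H\right) + 17\right) w = \left(17 + w^{2} - H\right) w = w \left(17 + w^{2} - H\right)$)
$\left(-6509 + 33699\right) + c{\left(84,21 \right)} = \left(-6509 + 33699\right) + 21 \left(17 + 21^{2} - 84\right) = 27190 + 21 \left(17 + 441 - 84\right) = 27190 + 21 \cdot 374 = 27190 + 7854 = 35044$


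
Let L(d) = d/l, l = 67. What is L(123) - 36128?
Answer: -2420453/67 ≈ -36126.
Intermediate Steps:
L(d) = d/67
L(123) - 36128 = (1/67)*123 - 36128 = 123/67 - 36128 = -2420453/67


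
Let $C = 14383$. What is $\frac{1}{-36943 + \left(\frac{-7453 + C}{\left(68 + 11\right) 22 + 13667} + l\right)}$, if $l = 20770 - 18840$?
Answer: $- \frac{1027}{35957889} \approx -2.8561 \cdot 10^{-5}$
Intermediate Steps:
$l = 1930$
$\frac{1}{-36943 + \left(\frac{-7453 + C}{\left(68 + 11\right) 22 + 13667} + l\right)} = \frac{1}{-36943 + \left(\frac{-7453 + 14383}{\left(68 + 11\right) 22 + 13667} + 1930\right)} = \frac{1}{-36943 + \left(\frac{6930}{79 \cdot 22 + 13667} + 1930\right)} = \frac{1}{-36943 + \left(\frac{6930}{1738 + 13667} + 1930\right)} = \frac{1}{-36943 + \left(\frac{6930}{15405} + 1930\right)} = \frac{1}{-36943 + \left(6930 \cdot \frac{1}{15405} + 1930\right)} = \frac{1}{-36943 + \left(\frac{462}{1027} + 1930\right)} = \frac{1}{-36943 + \frac{1982572}{1027}} = \frac{1}{- \frac{35957889}{1027}} = - \frac{1027}{35957889}$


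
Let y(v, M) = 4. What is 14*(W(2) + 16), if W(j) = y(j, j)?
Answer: 280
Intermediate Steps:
W(j) = 4
14*(W(2) + 16) = 14*(4 + 16) = 14*20 = 280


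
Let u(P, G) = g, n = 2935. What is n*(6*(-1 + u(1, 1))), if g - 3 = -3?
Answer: -17610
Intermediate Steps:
g = 0 (g = 3 - 3 = 0)
u(P, G) = 0
n*(6*(-1 + u(1, 1))) = 2935*(6*(-1 + 0)) = 2935*(6*(-1)) = 2935*(-6) = -17610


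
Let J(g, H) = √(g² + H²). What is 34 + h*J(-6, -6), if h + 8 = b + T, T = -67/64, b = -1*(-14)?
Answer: 34 + 951*√2/32 ≈ 76.029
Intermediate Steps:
b = 14
T = -67/64 (T = -67*1/64 = -67/64 ≈ -1.0469)
h = 317/64 (h = -8 + (14 - 67/64) = -8 + 829/64 = 317/64 ≈ 4.9531)
J(g, H) = √(H² + g²)
34 + h*J(-6, -6) = 34 + 317*√((-6)² + (-6)²)/64 = 34 + 317*√(36 + 36)/64 = 34 + 317*√72/64 = 34 + 317*(6*√2)/64 = 34 + 951*√2/32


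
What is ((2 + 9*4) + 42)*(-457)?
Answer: -36560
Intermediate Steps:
((2 + 9*4) + 42)*(-457) = ((2 + 36) + 42)*(-457) = (38 + 42)*(-457) = 80*(-457) = -36560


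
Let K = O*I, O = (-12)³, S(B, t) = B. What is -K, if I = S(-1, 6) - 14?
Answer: -25920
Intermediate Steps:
O = -1728
I = -15 (I = -1 - 14 = -15)
K = 25920 (K = -1728*(-15) = 25920)
-K = -1*25920 = -25920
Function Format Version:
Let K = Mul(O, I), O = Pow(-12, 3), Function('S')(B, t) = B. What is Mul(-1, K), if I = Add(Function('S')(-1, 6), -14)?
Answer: -25920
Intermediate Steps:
O = -1728
I = -15 (I = Add(-1, -14) = -15)
K = 25920 (K = Mul(-1728, -15) = 25920)
Mul(-1, K) = Mul(-1, 25920) = -25920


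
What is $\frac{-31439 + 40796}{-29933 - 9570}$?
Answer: $- \frac{9357}{39503} \approx -0.23687$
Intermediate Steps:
$\frac{-31439 + 40796}{-29933 - 9570} = \frac{9357}{-39503} = 9357 \left(- \frac{1}{39503}\right) = - \frac{9357}{39503}$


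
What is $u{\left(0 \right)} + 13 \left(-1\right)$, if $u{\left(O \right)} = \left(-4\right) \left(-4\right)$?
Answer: $3$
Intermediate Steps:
$u{\left(O \right)} = 16$
$u{\left(0 \right)} + 13 \left(-1\right) = 16 + 13 \left(-1\right) = 16 - 13 = 3$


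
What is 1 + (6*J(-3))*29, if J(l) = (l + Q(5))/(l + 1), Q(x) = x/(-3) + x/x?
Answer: 320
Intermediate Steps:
Q(x) = 1 - x/3 (Q(x) = x*(-1/3) + 1 = -x/3 + 1 = 1 - x/3)
J(l) = (-2/3 + l)/(1 + l) (J(l) = (l + (1 - 1/3*5))/(l + 1) = (l + (1 - 5/3))/(1 + l) = (l - 2/3)/(1 + l) = (-2/3 + l)/(1 + l))
1 + (6*J(-3))*29 = 1 + (6*((-2/3 - 3)/(1 - 3)))*29 = 1 + (6*(-11/3/(-2)))*29 = 1 + (6*(-1/2*(-11/3)))*29 = 1 + (6*(11/6))*29 = 1 + 11*29 = 1 + 319 = 320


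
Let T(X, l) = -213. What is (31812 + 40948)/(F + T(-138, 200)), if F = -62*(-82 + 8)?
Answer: 14552/875 ≈ 16.631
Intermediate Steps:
F = 4588 (F = -62*(-74) = 4588)
(31812 + 40948)/(F + T(-138, 200)) = (31812 + 40948)/(4588 - 213) = 72760/4375 = 72760*(1/4375) = 14552/875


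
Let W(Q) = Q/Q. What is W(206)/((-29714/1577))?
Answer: -19/358 ≈ -0.053073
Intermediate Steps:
W(Q) = 1
W(206)/((-29714/1577)) = 1/(-29714/1577) = 1/(-29714*1/1577) = 1/(-358/19) = 1*(-19/358) = -19/358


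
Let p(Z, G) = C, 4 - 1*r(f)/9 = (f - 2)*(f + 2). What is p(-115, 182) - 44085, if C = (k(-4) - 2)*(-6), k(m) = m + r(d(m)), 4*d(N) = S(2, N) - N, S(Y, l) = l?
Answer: -44481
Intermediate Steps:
d(N) = 0 (d(N) = (N - N)/4 = (¼)*0 = 0)
r(f) = 36 - 9*(-2 + f)*(2 + f) (r(f) = 36 - 9*(f - 2)*(f + 2) = 36 - 9*(-2 + f)*(2 + f))
k(m) = 72 + m (k(m) = m + (72 - 9*0²) = m + (72 - 9*0) = m + (72 + 0) = m + 72 = 72 + m)
C = -396 (C = ((72 - 4) - 2)*(-6) = (68 - 2)*(-6) = 66*(-6) = -396)
p(Z, G) = -396
p(-115, 182) - 44085 = -396 - 44085 = -44481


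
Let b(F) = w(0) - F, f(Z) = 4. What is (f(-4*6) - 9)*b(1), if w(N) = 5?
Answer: -20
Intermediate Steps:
b(F) = 5 - F
(f(-4*6) - 9)*b(1) = (4 - 9)*(5 - 1*1) = -5*(5 - 1) = -5*4 = -20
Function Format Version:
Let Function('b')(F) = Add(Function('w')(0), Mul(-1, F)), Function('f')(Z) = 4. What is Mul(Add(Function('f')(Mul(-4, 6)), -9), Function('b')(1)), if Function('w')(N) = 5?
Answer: -20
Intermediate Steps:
Function('b')(F) = Add(5, Mul(-1, F))
Mul(Add(Function('f')(Mul(-4, 6)), -9), Function('b')(1)) = Mul(Add(4, -9), Add(5, Mul(-1, 1))) = Mul(-5, Add(5, -1)) = Mul(-5, 4) = -20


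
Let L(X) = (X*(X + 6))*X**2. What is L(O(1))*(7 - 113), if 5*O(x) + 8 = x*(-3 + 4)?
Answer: 836234/625 ≈ 1338.0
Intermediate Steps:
O(x) = -8/5 + x/5 (O(x) = -8/5 + (x*(-3 + 4))/5 = -8/5 + (x*1)/5 = -8/5 + x/5)
L(X) = X**3*(6 + X) (L(X) = (X*(6 + X))*X**2 = X**3*(6 + X))
L(O(1))*(7 - 113) = ((-8/5 + (1/5)*1)**3*(6 + (-8/5 + (1/5)*1)))*(7 - 113) = ((-8/5 + 1/5)**3*(6 + (-8/5 + 1/5)))*(-106) = ((-7/5)**3*(6 - 7/5))*(-106) = -343/125*23/5*(-106) = -7889/625*(-106) = 836234/625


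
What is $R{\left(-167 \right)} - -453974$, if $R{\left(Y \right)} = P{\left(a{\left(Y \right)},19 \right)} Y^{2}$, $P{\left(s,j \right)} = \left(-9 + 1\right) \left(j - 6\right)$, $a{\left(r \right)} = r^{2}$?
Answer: $-2446482$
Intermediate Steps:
$P{\left(s,j \right)} = 48 - 8 j$ ($P{\left(s,j \right)} = - 8 \left(-6 + j\right) = 48 - 8 j$)
$R{\left(Y \right)} = - 104 Y^{2}$ ($R{\left(Y \right)} = \left(48 - 152\right) Y^{2} = - 104 Y^{2}$)
$R{\left(-167 \right)} - -453974 = - 104 \left(-167\right)^{2} - -453974 = \left(-104\right) 27889 + 453974 = -2900456 + 453974 = -2446482$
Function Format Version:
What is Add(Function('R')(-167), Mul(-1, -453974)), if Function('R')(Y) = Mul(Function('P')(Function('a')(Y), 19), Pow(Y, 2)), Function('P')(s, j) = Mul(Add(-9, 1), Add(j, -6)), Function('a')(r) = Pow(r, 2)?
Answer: -2446482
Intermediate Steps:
Function('P')(s, j) = Add(48, Mul(-8, j)) (Function('P')(s, j) = Mul(-8, Add(-6, j)) = Add(48, Mul(-8, j)))
Function('R')(Y) = Mul(-104, Pow(Y, 2)) (Function('R')(Y) = Mul(Add(48, Mul(-8, 19)), Pow(Y, 2)) = Mul(Add(48, -152), Pow(Y, 2)) = Mul(-104, Pow(Y, 2)))
Add(Function('R')(-167), Mul(-1, -453974)) = Add(Mul(-104, Pow(-167, 2)), Mul(-1, -453974)) = Add(Mul(-104, 27889), 453974) = Add(-2900456, 453974) = -2446482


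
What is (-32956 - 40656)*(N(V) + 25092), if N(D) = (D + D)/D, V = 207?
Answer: -1847219528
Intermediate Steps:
N(D) = 2 (N(D) = (2*D)/D = 2)
(-32956 - 40656)*(N(V) + 25092) = (-32956 - 40656)*(2 + 25092) = -73612*25094 = -1847219528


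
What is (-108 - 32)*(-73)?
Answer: 10220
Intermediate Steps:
(-108 - 32)*(-73) = -140*(-73) = 10220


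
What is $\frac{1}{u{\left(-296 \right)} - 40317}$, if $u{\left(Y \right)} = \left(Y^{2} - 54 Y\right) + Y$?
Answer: $\frac{1}{62987} \approx 1.5876 \cdot 10^{-5}$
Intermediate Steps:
$u{\left(Y \right)} = Y^{2} - 53 Y$
$\frac{1}{u{\left(-296 \right)} - 40317} = \frac{1}{- 296 \left(-53 - 296\right) - 40317} = \frac{1}{\left(-296\right) \left(-349\right) - 40317} = \frac{1}{103304 - 40317} = \frac{1}{62987}$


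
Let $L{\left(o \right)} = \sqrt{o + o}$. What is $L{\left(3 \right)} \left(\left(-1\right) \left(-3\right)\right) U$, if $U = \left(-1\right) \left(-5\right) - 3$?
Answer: $6 \sqrt{6} \approx 14.697$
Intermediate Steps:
$L{\left(o \right)} = \sqrt{2} \sqrt{o}$ ($L{\left(o \right)} = \sqrt{2 o} = \sqrt{2} \sqrt{o}$)
$U = 2$ ($U = 5 - 3 = 2$)
$L{\left(3 \right)} \left(\left(-1\right) \left(-3\right)\right) U = \sqrt{2} \sqrt{3} \left(\left(-1\right) \left(-3\right)\right) 2 = \sqrt{6} \cdot 3 \cdot 2 = 3 \sqrt{6} \cdot 2 = 6 \sqrt{6}$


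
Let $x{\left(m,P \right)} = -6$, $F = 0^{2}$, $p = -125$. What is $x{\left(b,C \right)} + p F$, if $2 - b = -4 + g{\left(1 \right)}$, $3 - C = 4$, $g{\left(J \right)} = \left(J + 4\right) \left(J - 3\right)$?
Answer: $-6$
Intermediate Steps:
$g{\left(J \right)} = \left(-3 + J\right) \left(4 + J\right)$ ($g{\left(J \right)} = \left(4 + J\right) \left(-3 + J\right) = \left(-3 + J\right) \left(4 + J\right)$)
$C = -1$ ($C = 3 - 4 = -1$)
$F = 0$
$b = 16$ ($b = 2 - \left(-4 + \left(-12 + 1 + 1^{2}\right)\right) = 2 - \left(-4 + \left(-12 + 1 + 1\right)\right) = 2 - \left(-4 - 10\right) = 2 - -14 = 2 + 14 = 16$)
$x{\left(b,C \right)} + p F = -6 - 0 = -6 + 0 = -6$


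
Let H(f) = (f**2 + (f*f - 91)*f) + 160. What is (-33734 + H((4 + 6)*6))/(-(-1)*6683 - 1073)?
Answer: 90283/2805 ≈ 32.186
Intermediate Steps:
H(f) = 160 + f**2 + f*(-91 + f**2) (H(f) = (f**2 + (f**2 - 91)*f) + 160 = (f**2 + (-91 + f**2)*f) + 160 = (f**2 + f*(-91 + f**2)) + 160 = 160 + f**2 + f*(-91 + f**2))
(-33734 + H((4 + 6)*6))/(-(-1)*6683 - 1073) = (-33734 + (160 + ((4 + 6)*6)**2 + ((4 + 6)*6)**3 - 91*(4 + 6)*6))/(-(-1)*6683 - 1073) = (-33734 + (160 + (10*6)**2 + (10*6)**3 - 910*6))/(-1*(-6683) - 1073) = (-33734 + (160 + 60**2 + 60**3 - 91*60))/(6683 - 1073) = (-33734 + (160 + 3600 + 216000 - 5460))/5610 = (-33734 + 214300)*(1/5610) = 180566*(1/5610) = 90283/2805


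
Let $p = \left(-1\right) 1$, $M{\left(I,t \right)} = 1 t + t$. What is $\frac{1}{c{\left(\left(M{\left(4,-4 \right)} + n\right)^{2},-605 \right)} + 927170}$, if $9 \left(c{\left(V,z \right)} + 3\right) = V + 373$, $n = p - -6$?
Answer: $\frac{9}{8344885} \approx 1.0785 \cdot 10^{-6}$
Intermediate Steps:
$M{\left(I,t \right)} = 2 t$ ($M{\left(I,t \right)} = t + t = 2 t$)
$p = -1$
$n = 5$ ($n = -1 - -6 = -1 + 6 = 5$)
$c{\left(V,z \right)} = \frac{346}{9} + \frac{V}{9}$ ($c{\left(V,z \right)} = -3 + \frac{V + 373}{9} = -3 + \frac{373 + V}{9} = -3 + \left(\frac{373}{9} + \frac{V}{9}\right) = \frac{346}{9} + \frac{V}{9}$)
$\frac{1}{c{\left(\left(M{\left(4,-4 \right)} + n\right)^{2},-605 \right)} + 927170} = \frac{1}{\left(\frac{346}{9} + \frac{\left(2 \left(-4\right) + 5\right)^{2}}{9}\right) + 927170} = \frac{1}{\left(\frac{346}{9} + \frac{\left(-8 + 5\right)^{2}}{9}\right) + 927170} = \frac{1}{\left(\frac{346}{9} + \frac{\left(-3\right)^{2}}{9}\right) + 927170} = \frac{1}{\left(\frac{346}{9} + \frac{1}{9} \cdot 9\right) + 927170} = \frac{1}{\left(\frac{346}{9} + 1\right) + 927170} = \frac{1}{\frac{355}{9} + 927170} = \frac{1}{\frac{8344885}{9}} = \frac{9}{8344885}$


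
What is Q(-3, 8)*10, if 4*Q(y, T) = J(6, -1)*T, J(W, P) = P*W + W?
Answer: 0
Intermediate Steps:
J(W, P) = W + P*W
Q(y, T) = 0 (Q(y, T) = ((6*(1 - 1))*T)/4 = ((6*0)*T)/4 = (0*T)/4 = (¼)*0 = 0)
Q(-3, 8)*10 = 0*10 = 0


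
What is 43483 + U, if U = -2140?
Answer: 41343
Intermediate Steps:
43483 + U = 43483 - 2140 = 41343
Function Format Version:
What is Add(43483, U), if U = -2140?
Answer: 41343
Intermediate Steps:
Add(43483, U) = Add(43483, -2140) = 41343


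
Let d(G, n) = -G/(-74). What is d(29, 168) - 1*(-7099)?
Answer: 525355/74 ≈ 7099.4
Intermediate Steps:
d(G, n) = G/74 (d(G, n) = -G*(-1/74) = G/74)
d(29, 168) - 1*(-7099) = (1/74)*29 - 1*(-7099) = 29/74 + 7099 = 525355/74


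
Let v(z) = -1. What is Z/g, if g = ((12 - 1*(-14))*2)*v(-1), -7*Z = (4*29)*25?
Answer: 725/91 ≈ 7.9670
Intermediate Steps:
Z = -2900/7 (Z = -4*29*25/7 = -116*25/7 = -⅐*2900 = -2900/7 ≈ -414.29)
g = -52 (g = ((12 - 1*(-14))*2)*(-1) = ((12 + 14)*2)*(-1) = (26*2)*(-1) = 52*(-1) = -52)
Z/g = -2900/7/(-52) = -2900/7*(-1/52) = 725/91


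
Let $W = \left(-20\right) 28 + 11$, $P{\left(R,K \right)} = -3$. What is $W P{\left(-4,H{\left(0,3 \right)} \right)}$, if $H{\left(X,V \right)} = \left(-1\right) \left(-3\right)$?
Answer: $1647$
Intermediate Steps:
$H{\left(X,V \right)} = 3$
$W = -549$ ($W = -560 + 11 = -549$)
$W P{\left(-4,H{\left(0,3 \right)} \right)} = \left(-549\right) \left(-3\right) = 1647$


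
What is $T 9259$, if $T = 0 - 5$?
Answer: $-46295$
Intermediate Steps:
$T = -5$
$T 9259 = \left(-5\right) 9259 = -46295$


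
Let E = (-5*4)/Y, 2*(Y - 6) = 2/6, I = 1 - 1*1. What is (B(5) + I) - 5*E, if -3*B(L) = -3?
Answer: 637/37 ≈ 17.216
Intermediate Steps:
B(L) = 1 (B(L) = -⅓*(-3) = 1)
I = 0 (I = 1 - 1 = 0)
Y = 37/6 (Y = 6 + (2/6)/2 = 6 + (2*(⅙))/2 = 6 + (½)*(⅓) = 6 + ⅙ = 37/6 ≈ 6.1667)
E = -120/37 (E = (-5*4)/(37/6) = -20*6/37 = -120/37 ≈ -3.2432)
(B(5) + I) - 5*E = (1 + 0) - 5*(-120/37) = 1 + 600/37 = 637/37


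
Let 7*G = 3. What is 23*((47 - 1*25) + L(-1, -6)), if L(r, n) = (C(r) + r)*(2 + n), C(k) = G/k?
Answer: 4462/7 ≈ 637.43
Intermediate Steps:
G = 3/7 (G = (⅐)*3 = 3/7 ≈ 0.42857)
C(k) = 3/(7*k)
L(r, n) = (2 + n)*(r + 3/(7*r)) (L(r, n) = (3/(7*r) + r)*(2 + n) = (r + 3/(7*r))*(2 + n) = (2 + n)*(r + 3/(7*r)))
23*((47 - 1*25) + L(-1, -6)) = 23*((47 - 1*25) + (⅐)*(6 + 3*(-6) + 7*(-1)²*(2 - 6))/(-1)) = 23*((47 - 25) + (⅐)*(-1)*(6 - 18 + 7*1*(-4))) = 23*(22 + (⅐)*(-1)*(6 - 18 - 28)) = 23*(22 + (⅐)*(-1)*(-40)) = 23*(22 + 40/7) = 23*(194/7) = 4462/7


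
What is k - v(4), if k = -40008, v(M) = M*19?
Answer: -40084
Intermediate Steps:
v(M) = 19*M
k - v(4) = -40008 - 19*4 = -40008 - 1*76 = -40008 - 76 = -40084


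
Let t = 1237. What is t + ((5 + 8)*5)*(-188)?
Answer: -10983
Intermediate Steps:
t + ((5 + 8)*5)*(-188) = 1237 + ((5 + 8)*5)*(-188) = 1237 + (13*5)*(-188) = 1237 + 65*(-188) = 1237 - 12220 = -10983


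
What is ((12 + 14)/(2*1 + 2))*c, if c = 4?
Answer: 26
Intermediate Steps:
((12 + 14)/(2*1 + 2))*c = ((12 + 14)/(2*1 + 2))*4 = (26/(2 + 2))*4 = (26/4)*4 = (26*(1/4))*4 = (13/2)*4 = 26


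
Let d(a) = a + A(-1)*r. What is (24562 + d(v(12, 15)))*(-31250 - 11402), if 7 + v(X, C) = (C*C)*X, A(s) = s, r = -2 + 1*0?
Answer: -1162565564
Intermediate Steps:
r = -2 (r = -2 + 0 = -2)
v(X, C) = -7 + X*C**2 (v(X, C) = -7 + (C*C)*X = -7 + C**2*X = -7 + X*C**2)
d(a) = 2 + a (d(a) = a - 1*(-2) = a + 2 = 2 + a)
(24562 + d(v(12, 15)))*(-31250 - 11402) = (24562 + (2 + (-7 + 12*15**2)))*(-31250 - 11402) = (24562 + (2 + (-7 + 12*225)))*(-42652) = (24562 + (2 + (-7 + 2700)))*(-42652) = (24562 + (2 + 2693))*(-42652) = (24562 + 2695)*(-42652) = 27257*(-42652) = -1162565564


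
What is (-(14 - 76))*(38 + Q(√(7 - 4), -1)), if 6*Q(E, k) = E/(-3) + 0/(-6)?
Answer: 2356 - 31*√3/9 ≈ 2350.0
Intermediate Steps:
Q(E, k) = -E/18 (Q(E, k) = (E/(-3) + 0/(-6))/6 = (E*(-⅓) + 0*(-⅙))/6 = (-E/3 + 0)/6 = (-E/3)/6 = -E/18)
(-(14 - 76))*(38 + Q(√(7 - 4), -1)) = (-(14 - 76))*(38 - √(7 - 4)/18) = (-1*(-62))*(38 - √3/18) = 62*(38 - √3/18) = 2356 - 31*√3/9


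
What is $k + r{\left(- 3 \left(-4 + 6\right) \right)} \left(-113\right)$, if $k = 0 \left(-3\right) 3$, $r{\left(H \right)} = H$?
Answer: $678$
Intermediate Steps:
$k = 0$ ($k = 0 \cdot 3 = 0$)
$k + r{\left(- 3 \left(-4 + 6\right) \right)} \left(-113\right) = 0 + - 3 \left(-4 + 6\right) \left(-113\right) = 0 + \left(-3\right) 2 \left(-113\right) = 0 - -678 = 0 + 678 = 678$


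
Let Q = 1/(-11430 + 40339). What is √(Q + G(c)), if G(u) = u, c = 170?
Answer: 3*√15786019631/28909 ≈ 13.038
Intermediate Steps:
Q = 1/28909 ≈ 3.4591e-5
√(Q + G(c)) = √(1/28909 + 170) = √(4914531/28909) = 3*√15786019631/28909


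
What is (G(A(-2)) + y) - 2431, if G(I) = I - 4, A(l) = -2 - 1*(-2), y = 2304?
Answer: -131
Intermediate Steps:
A(l) = 0 (A(l) = -2 + 2 = 0)
G(I) = -4 + I
(G(A(-2)) + y) - 2431 = ((-4 + 0) + 2304) - 2431 = (-4 + 2304) - 2431 = 2300 - 2431 = -131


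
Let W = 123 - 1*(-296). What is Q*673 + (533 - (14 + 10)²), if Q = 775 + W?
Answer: 803519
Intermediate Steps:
W = 419 (W = 123 + 296 = 419)
Q = 1194 (Q = 775 + 419 = 1194)
Q*673 + (533 - (14 + 10)²) = 1194*673 + (533 - (14 + 10)²) = 803562 + (533 - 1*24²) = 803562 + (533 - 1*576) = 803562 + (533 - 576) = 803562 - 43 = 803519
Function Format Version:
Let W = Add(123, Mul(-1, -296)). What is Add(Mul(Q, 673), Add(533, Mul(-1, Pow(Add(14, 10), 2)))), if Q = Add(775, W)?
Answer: 803519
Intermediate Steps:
W = 419 (W = Add(123, 296) = 419)
Q = 1194 (Q = Add(775, 419) = 1194)
Add(Mul(Q, 673), Add(533, Mul(-1, Pow(Add(14, 10), 2)))) = Add(Mul(1194, 673), Add(533, Mul(-1, Pow(Add(14, 10), 2)))) = Add(803562, Add(533, Mul(-1, Pow(24, 2)))) = Add(803562, Add(533, Mul(-1, 576))) = Add(803562, Add(533, -576)) = Add(803562, -43) = 803519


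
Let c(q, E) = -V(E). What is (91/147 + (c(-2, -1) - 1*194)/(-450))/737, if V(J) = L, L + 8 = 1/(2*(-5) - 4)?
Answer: 929/663300 ≈ 0.0014006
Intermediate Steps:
L = -113/14 (L = -8 + 1/(2*(-5) - 4) = -8 + 1/(-10 - 4) = -8 + 1/(-14) = -8 - 1/14 = -113/14 ≈ -8.0714)
V(J) = -113/14
c(q, E) = 113/14 (c(q, E) = -1*(-113/14) = 113/14)
(91/147 + (c(-2, -1) - 1*194)/(-450))/737 = (91/147 + (113/14 - 1*194)/(-450))/737 = (91*(1/147) + (113/14 - 194)*(-1/450))*(1/737) = (13/21 - 2603/14*(-1/450))*(1/737) = (13/21 + 2603/6300)*(1/737) = (929/900)*(1/737) = 929/663300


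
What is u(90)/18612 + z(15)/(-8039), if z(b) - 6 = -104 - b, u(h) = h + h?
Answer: 98616/4156163 ≈ 0.023728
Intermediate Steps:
u(h) = 2*h
z(b) = -98 - b (z(b) = 6 + (-104 - b) = -98 - b)
u(90)/18612 + z(15)/(-8039) = (2*90)/18612 + (-98 - 1*15)/(-8039) = 180*(1/18612) + (-98 - 15)*(-1/8039) = 5/517 - 113*(-1/8039) = 5/517 + 113/8039 = 98616/4156163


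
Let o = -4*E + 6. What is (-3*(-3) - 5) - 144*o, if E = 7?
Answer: 3172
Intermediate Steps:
o = -22 (o = -4*7 + 6 = -28 + 6 = -22)
(-3*(-3) - 5) - 144*o = (-3*(-3) - 5) - 144*(-22) = (9 - 5) + 3168 = 4 + 3168 = 3172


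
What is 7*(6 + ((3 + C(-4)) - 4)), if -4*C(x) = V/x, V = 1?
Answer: 567/16 ≈ 35.438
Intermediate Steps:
C(x) = -1/(4*x)
7*(6 + ((3 + C(-4)) - 4)) = 7*(6 + ((3 - ¼/(-4)) - 4)) = 7*(6 + ((3 - ¼*(-¼)) - 4)) = 7*(6 + ((3 + 1/16) - 4)) = 7*(6 + (49/16 - 4)) = 7*(6 - 15/16) = 7*(81/16) = 567/16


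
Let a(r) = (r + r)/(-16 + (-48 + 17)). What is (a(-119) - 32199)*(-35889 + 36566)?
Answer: -1024378855/47 ≈ -2.1795e+7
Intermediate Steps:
a(r) = -2*r/47 (a(r) = (2*r)/(-16 - 31) = (2*r)/(-47) = (2*r)*(-1/47) = -2*r/47)
(a(-119) - 32199)*(-35889 + 36566) = (-2/47*(-119) - 32199)*(-35889 + 36566) = (238/47 - 32199)*677 = -1513115/47*677 = -1024378855/47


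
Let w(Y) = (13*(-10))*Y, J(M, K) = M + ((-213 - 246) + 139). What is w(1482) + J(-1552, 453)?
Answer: -194532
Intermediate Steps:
J(M, K) = -320 + M (J(M, K) = M + (-459 + 139) = M - 320 = -320 + M)
w(Y) = -130*Y
w(1482) + J(-1552, 453) = -130*1482 + (-320 - 1552) = -192660 - 1872 = -194532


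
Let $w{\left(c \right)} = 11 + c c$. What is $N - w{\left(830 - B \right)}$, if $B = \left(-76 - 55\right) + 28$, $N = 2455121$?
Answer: $1584621$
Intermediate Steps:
$B = -103$ ($B = -131 + 28 = -103$)
$w{\left(c \right)} = 11 + c^{2}$
$N - w{\left(830 - B \right)} = 2455121 - \left(11 + \left(830 - -103\right)^{2}\right) = 2455121 - \left(11 + \left(830 + 103\right)^{2}\right) = 2455121 - \left(11 + 933^{2}\right) = 2455121 - \left(11 + 870489\right) = 2455121 - 870500 = 1584621$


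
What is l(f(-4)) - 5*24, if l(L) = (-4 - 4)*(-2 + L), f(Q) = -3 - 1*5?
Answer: -40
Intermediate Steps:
f(Q) = -8 (f(Q) = -3 - 5 = -8)
l(L) = 16 - 8*L (l(L) = -8*(-2 + L) = 16 - 8*L)
l(f(-4)) - 5*24 = (16 - 8*(-8)) - 5*24 = (16 + 64) - 120 = 80 - 120 = -40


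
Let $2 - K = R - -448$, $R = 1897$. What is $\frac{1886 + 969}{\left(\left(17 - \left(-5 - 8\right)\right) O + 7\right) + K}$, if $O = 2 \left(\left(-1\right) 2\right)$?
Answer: $- \frac{2855}{2456} \approx -1.1625$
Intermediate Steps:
$O = -4$ ($O = 2 \left(-2\right) = -4$)
$K = -2343$ ($K = 2 - \left(1897 - -448\right) = 2 - \left(1897 + 448\right) = 2 - 2345 = -2343$)
$\frac{1886 + 969}{\left(\left(17 - \left(-5 - 8\right)\right) O + 7\right) + K} = \frac{1886 + 969}{\left(\left(17 - \left(-5 - 8\right)\right) \left(-4\right) + 7\right) - 2343} = \frac{2855}{\left(\left(17 - \left(-5 - 8\right)\right) \left(-4\right) + 7\right) - 2343} = \frac{2855}{\left(\left(17 - -13\right) \left(-4\right) + 7\right) - 2343} = \frac{2855}{\left(\left(17 + 13\right) \left(-4\right) + 7\right) - 2343} = \frac{2855}{\left(30 \left(-4\right) + 7\right) - 2343} = \frac{2855}{\left(-120 + 7\right) - 2343} = \frac{2855}{-113 - 2343} = \frac{2855}{-2456} = 2855 \left(- \frac{1}{2456}\right) = - \frac{2855}{2456}$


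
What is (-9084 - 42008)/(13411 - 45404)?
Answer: 51092/31993 ≈ 1.5970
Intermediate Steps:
(-9084 - 42008)/(13411 - 45404) = -51092/(-31993) = -51092*(-1/31993) = 51092/31993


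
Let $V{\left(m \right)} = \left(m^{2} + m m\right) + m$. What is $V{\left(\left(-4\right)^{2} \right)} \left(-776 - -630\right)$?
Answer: $-77088$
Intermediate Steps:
$V{\left(m \right)} = m + 2 m^{2}$ ($V{\left(m \right)} = \left(m^{2} + m^{2}\right) + m = 2 m^{2} + m = m + 2 m^{2}$)
$V{\left(\left(-4\right)^{2} \right)} \left(-776 - -630\right) = \left(-4\right)^{2} \left(1 + 2 \left(-4\right)^{2}\right) \left(-776 - -630\right) = 16 \left(1 + 2 \cdot 16\right) \left(-776 + 630\right) = 16 \left(1 + 32\right) \left(-146\right) = 16 \cdot 33 \left(-146\right) = 528 \left(-146\right) = -77088$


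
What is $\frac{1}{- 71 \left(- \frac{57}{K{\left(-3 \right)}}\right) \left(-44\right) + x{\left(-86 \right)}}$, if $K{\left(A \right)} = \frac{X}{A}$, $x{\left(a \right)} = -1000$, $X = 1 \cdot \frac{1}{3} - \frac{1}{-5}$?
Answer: $\frac{2}{2001265} \approx 9.9937 \cdot 10^{-7}$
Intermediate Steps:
$X = \frac{8}{15}$ ($X = 1 \cdot \frac{1}{3} - - \frac{1}{5} = \frac{1}{3} + \frac{1}{5} = \frac{8}{15} \approx 0.53333$)
$K{\left(A \right)} = \frac{8}{15 A}$
$\frac{1}{- 71 \left(- \frac{57}{K{\left(-3 \right)}}\right) \left(-44\right) + x{\left(-86 \right)}} = \frac{1}{- 71 \left(- \frac{57}{\frac{8}{15} \frac{1}{-3}}\right) \left(-44\right) - 1000} = \frac{1}{- 71 \left(- \frac{57}{\frac{8}{15} \left(- \frac{1}{3}\right)}\right) \left(-44\right) - 1000} = \frac{1}{- 71 \left(- \frac{57}{- \frac{8}{45}}\right) \left(-44\right) - 1000} = \frac{1}{- 71 \left(\left(-57\right) \left(- \frac{45}{8}\right)\right) \left(-44\right) - 1000} = \frac{1}{\left(-71\right) \frac{2565}{8} \left(-44\right) - 1000} = \frac{1}{\left(- \frac{182115}{8}\right) \left(-44\right) - 1000} = \frac{1}{\frac{2003265}{2} - 1000} = \frac{1}{\frac{2001265}{2}} = \frac{2}{2001265}$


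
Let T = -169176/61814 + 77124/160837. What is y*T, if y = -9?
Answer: 100990878192/4970989159 ≈ 20.316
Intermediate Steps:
T = -11221208688/4970989159 (T = -169176*1/61814 + 77124*(1/160837) = -84588/30907 + 77124/160837 = -11221208688/4970989159 ≈ -2.2573)
y*T = -9*(-11221208688/4970989159) = 100990878192/4970989159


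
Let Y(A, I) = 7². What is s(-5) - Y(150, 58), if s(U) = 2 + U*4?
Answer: -67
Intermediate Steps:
s(U) = 2 + 4*U
Y(A, I) = 49
s(-5) - Y(150, 58) = (2 + 4*(-5)) - 1*49 = (2 - 20) - 49 = -18 - 49 = -67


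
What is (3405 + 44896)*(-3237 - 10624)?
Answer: -669500161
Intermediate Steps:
(3405 + 44896)*(-3237 - 10624) = 48301*(-13861) = -669500161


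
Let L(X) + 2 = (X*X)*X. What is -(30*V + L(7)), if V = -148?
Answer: 4099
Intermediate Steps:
L(X) = -2 + X³ (L(X) = -2 + (X*X)*X = -2 + X²*X = -2 + X³)
-(30*V + L(7)) = -(30*(-148) + (-2 + 7³)) = -(-4440 + (-2 + 343)) = -(-4440 + 341) = -1*(-4099) = 4099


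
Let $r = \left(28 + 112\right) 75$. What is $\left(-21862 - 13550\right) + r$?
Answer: $-24912$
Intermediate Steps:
$r = 10500$ ($r = 140 \cdot 75 = 10500$)
$\left(-21862 - 13550\right) + r = \left(-21862 - 13550\right) + 10500 = -35412 + 10500 = -24912$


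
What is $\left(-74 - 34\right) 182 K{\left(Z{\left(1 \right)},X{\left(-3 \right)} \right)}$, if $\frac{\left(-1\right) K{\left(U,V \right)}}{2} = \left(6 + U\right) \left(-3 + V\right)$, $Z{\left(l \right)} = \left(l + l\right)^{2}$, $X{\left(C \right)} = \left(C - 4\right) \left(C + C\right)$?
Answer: $15331680$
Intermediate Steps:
$X{\left(C \right)} = 2 C \left(-4 + C\right)$ ($X{\left(C \right)} = \left(-4 + C\right) 2 C = 2 C \left(-4 + C\right)$)
$Z{\left(l \right)} = 4 l^{2}$ ($Z{\left(l \right)} = \left(2 l\right)^{2} = 4 l^{2}$)
$K{\left(U,V \right)} = - 2 \left(-3 + V\right) \left(6 + U\right)$ ($K{\left(U,V \right)} = - 2 \left(6 + U\right) \left(-3 + V\right) = - 2 \left(-3 + V\right) \left(6 + U\right)$)
$\left(-74 - 34\right) 182 K{\left(Z{\left(1 \right)},X{\left(-3 \right)} \right)} = \left(-74 - 34\right) 182 \left(36 - 12 \cdot 2 \left(-3\right) \left(-4 - 3\right) + 6 \cdot 4 \cdot 1^{2} - 2 \cdot 4 \cdot 1^{2} \cdot 2 \left(-3\right) \left(-4 - 3\right)\right) = \left(-108\right) 182 \left(36 - 12 \cdot 2 \left(-3\right) \left(-7\right) + 6 \cdot 4 \cdot 1 - 2 \cdot 4 \cdot 1 \cdot 2 \left(-3\right) \left(-7\right)\right) = - 19656 \left(36 - 504 + 6 \cdot 4 - 8 \cdot 42\right) = - 19656 \left(36 - 504 + 24 - 336\right) = \left(-19656\right) \left(-780\right) = 15331680$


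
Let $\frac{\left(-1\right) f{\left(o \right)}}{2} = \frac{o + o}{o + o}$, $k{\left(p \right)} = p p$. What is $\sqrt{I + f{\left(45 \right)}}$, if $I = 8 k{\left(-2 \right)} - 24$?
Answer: $\sqrt{6} \approx 2.4495$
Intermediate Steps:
$k{\left(p \right)} = p^{2}$
$f{\left(o \right)} = -2$ ($f{\left(o \right)} = - 2 \frac{o + o}{o + o} = - 2 \frac{2 o}{2 o} = - 2 \cdot 2 o \frac{1}{2 o} = \left(-2\right) 1 = -2$)
$I = 8$ ($I = 8 \left(-2\right)^{2} - 24 = 8 \cdot 4 - 24 = 32 - 24 = 8$)
$\sqrt{I + f{\left(45 \right)}} = \sqrt{8 - 2} = \sqrt{6}$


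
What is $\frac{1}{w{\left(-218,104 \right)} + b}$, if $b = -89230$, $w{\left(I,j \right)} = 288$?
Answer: $- \frac{1}{88942} \approx -1.1243 \cdot 10^{-5}$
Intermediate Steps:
$\frac{1}{w{\left(-218,104 \right)} + b} = \frac{1}{288 - 89230} = \frac{1}{-88942} = - \frac{1}{88942}$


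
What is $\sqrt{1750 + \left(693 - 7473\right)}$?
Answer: $i \sqrt{5030} \approx 70.922 i$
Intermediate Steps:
$\sqrt{1750 + \left(693 - 7473\right)} = \sqrt{1750 - 6780} = \sqrt{-5030} = i \sqrt{5030}$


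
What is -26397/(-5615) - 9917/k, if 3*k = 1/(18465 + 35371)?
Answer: -8993404177743/5615 ≈ -1.6017e+9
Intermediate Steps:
k = 1/161508 (k = 1/(3*(18465 + 35371)) = (⅓)/53836 = (⅓)*(1/53836) = 1/161508 ≈ 6.1916e-6)
-26397/(-5615) - 9917/k = -26397/(-5615) - 9917/1/161508 = -26397*(-1/5615) - 9917*161508 = 26397/5615 - 1601674836 = -8993404177743/5615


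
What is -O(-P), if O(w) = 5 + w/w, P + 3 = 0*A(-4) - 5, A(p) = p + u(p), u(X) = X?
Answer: -6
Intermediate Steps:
A(p) = 2*p (A(p) = p + p = 2*p)
P = -8 (P = -3 + (0*(2*(-4)) - 5) = -3 + (0*(-8) - 5) = -3 + (0 - 5) = -3 - 5 = -8)
O(w) = 6 (O(w) = 5 + 1 = 6)
-O(-P) = -1*6 = -6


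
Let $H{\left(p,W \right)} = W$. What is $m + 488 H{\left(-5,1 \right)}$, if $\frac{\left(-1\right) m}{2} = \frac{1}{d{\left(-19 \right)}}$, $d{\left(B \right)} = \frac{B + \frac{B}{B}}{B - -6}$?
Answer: $\frac{4379}{9} \approx 486.56$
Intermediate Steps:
$d{\left(B \right)} = \frac{1 + B}{6 + B}$ ($d{\left(B \right)} = \frac{B + 1}{B + 6} = \frac{1 + B}{6 + B}$)
$m = - \frac{13}{9}$ ($m = - \frac{2}{\frac{1}{6 - 19} \left(1 - 19\right)} = - \frac{2}{\frac{1}{-13} \left(-18\right)} = - \frac{2}{\left(- \frac{1}{13}\right) \left(-18\right)} = - \frac{2}{\frac{18}{13}} = \left(-2\right) \frac{13}{18} = - \frac{13}{9} \approx -1.4444$)
$m + 488 H{\left(-5,1 \right)} = - \frac{13}{9} + 488 \cdot 1 = - \frac{13}{9} + 488 = \frac{4379}{9}$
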